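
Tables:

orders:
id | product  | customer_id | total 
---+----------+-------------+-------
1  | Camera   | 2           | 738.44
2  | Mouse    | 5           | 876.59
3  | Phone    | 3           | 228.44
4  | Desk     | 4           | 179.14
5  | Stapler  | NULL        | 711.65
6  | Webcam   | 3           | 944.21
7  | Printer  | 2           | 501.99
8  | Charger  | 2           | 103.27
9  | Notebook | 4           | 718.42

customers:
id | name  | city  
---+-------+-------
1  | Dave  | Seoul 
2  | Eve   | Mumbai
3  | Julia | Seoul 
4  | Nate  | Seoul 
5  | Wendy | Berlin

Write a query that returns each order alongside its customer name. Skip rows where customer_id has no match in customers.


INNER JOIN keeps only orders rows whose customer_id matches an id in customers. Walk through each order:
  - order 1 (Camera): customer_id=2 -> matches Eve
  - order 2 (Mouse): customer_id=5 -> matches Wendy
  - order 3 (Phone): customer_id=3 -> matches Julia
  - order 4 (Desk): customer_id=4 -> matches Nate
  - order 5 (Stapler): customer_id=NULL, no match -> dropped
  - order 6 (Webcam): customer_id=3 -> matches Julia
  - order 7 (Printer): customer_id=2 -> matches Eve
  - order 8 (Charger): customer_id=2 -> matches Eve
  - order 9 (Notebook): customer_id=4 -> matches Nate
So 1 of 9 rows is dropped.

SQL:
SELECT a.product, b.name AS customer
FROM orders a
INNER JOIN customers b ON a.customer_id = b.id

Result:
product  | customer
---------+---------
Camera   | Eve     
Mouse    | Wendy   
Phone    | Julia   
Desk     | Nate    
Webcam   | Julia   
Printer  | Eve     
Charger  | Eve     
Notebook | Nate    


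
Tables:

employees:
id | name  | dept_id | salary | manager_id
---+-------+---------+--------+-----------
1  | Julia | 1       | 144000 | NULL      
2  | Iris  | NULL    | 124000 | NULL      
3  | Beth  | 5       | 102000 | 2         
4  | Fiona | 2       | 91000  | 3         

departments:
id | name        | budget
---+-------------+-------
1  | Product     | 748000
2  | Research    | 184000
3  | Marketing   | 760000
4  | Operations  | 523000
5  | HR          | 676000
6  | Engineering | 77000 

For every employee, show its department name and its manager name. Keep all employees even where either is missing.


Two LEFT JOINs from the same base table employees: one to departments via dept_id, one to employees itself via manager_id. Both are LEFT so every employee is preserved.
Match against departments:
  - employee 1 (Julia): dept_id=1 -> matches Product
  - employee 2 (Iris): dept_id=NULL, no match -> kept with NULL
  - employee 3 (Beth): dept_id=5 -> matches HR
  - employee 4 (Fiona): dept_id=2 -> matches Research
Match against employees (self):
  - employee 1 (Julia): manager_id=NULL -> NULL
  - employee 2 (Iris): manager_id=NULL -> NULL
  - employee 3 (Beth): manager_id=2 -> Iris
  - employee 4 (Fiona): manager_id=3 -> Beth

SQL:
SELECT a.name, b.name AS department, c.name AS manager
FROM employees a
LEFT JOIN departments b ON a.dept_id = b.id
LEFT JOIN employees c ON a.manager_id = c.id

Result:
name  | department | manager
------+------------+--------
Julia | Product    | NULL   
Iris  | NULL       | NULL   
Beth  | HR         | Iris   
Fiona | Research   | Beth   


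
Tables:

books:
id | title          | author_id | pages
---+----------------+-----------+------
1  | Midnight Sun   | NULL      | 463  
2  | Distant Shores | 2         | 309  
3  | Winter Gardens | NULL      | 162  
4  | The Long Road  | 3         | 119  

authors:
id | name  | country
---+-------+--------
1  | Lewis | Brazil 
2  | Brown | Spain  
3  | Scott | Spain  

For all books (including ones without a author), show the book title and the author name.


LEFT JOIN keeps every row from books (the left table); where author_id has no match in authors, the author columns become NULL. Walk through each book:
  - book 1 (Midnight Sun): author_id=NULL, no match -> kept with NULL
  - book 2 (Distant Shores): author_id=2 -> matches Brown
  - book 3 (Winter Gardens): author_id=NULL, no match -> kept with NULL
  - book 4 (The Long Road): author_id=3 -> matches Scott
All 4 rows appear; 2 have NULL author.

SQL:
SELECT a.title, b.name AS author
FROM books a
LEFT JOIN authors b ON a.author_id = b.id

Result:
title          | author
---------------+-------
Midnight Sun   | NULL  
Distant Shores | Brown 
Winter Gardens | NULL  
The Long Road  | Scott 


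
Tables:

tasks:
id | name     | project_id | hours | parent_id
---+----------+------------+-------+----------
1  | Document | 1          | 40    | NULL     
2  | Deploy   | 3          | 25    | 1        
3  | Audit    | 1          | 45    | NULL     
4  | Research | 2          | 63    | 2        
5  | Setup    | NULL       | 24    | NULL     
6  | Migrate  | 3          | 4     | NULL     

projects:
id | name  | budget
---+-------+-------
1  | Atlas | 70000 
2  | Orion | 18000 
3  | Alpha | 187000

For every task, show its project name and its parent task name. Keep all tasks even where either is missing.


Two LEFT JOINs from the same base table tasks: one to projects via project_id, one to tasks itself via parent_id. Both are LEFT so every task is preserved.
Match against projects:
  - task 1 (Document): project_id=1 -> matches Atlas
  - task 2 (Deploy): project_id=3 -> matches Alpha
  - task 3 (Audit): project_id=1 -> matches Atlas
  - task 4 (Research): project_id=2 -> matches Orion
  - task 5 (Setup): project_id=NULL, no match -> kept with NULL
  - task 6 (Migrate): project_id=3 -> matches Alpha
Match against tasks (self):
  - task 1 (Document): parent_id=NULL -> NULL
  - task 2 (Deploy): parent_id=1 -> Document
  - task 3 (Audit): parent_id=NULL -> NULL
  - task 4 (Research): parent_id=2 -> Deploy
  - task 5 (Setup): parent_id=NULL -> NULL
  - task 6 (Migrate): parent_id=NULL -> NULL

SQL:
SELECT a.name, b.name AS project, c.name AS parent
FROM tasks a
LEFT JOIN projects b ON a.project_id = b.id
LEFT JOIN tasks c ON a.parent_id = c.id

Result:
name     | project | parent  
---------+---------+---------
Document | Atlas   | NULL    
Deploy   | Alpha   | Document
Audit    | Atlas   | NULL    
Research | Orion   | Deploy  
Setup    | NULL    | NULL    
Migrate  | Alpha   | NULL    


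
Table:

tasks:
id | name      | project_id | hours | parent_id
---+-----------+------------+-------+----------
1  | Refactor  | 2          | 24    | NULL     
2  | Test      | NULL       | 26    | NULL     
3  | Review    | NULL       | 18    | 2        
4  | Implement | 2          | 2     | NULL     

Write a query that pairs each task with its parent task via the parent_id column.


This is a self-join: tasks is joined to a second copy of itself, matching each row's parent_id to another row's id. Use LEFT JOIN so rows with parent_id=NULL are kept.
  - task 1 (Refactor): parent_id=NULL -> NULL
  - task 2 (Test): parent_id=NULL -> NULL
  - task 3 (Review): parent_id=2 -> Test
  - task 4 (Implement): parent_id=NULL -> NULL

SQL:
SELECT a.name AS item, b.name AS parent
FROM tasks a
LEFT JOIN tasks b ON a.parent_id = b.id

Result:
item      | parent
----------+-------
Refactor  | NULL  
Test      | NULL  
Review    | Test  
Implement | NULL  


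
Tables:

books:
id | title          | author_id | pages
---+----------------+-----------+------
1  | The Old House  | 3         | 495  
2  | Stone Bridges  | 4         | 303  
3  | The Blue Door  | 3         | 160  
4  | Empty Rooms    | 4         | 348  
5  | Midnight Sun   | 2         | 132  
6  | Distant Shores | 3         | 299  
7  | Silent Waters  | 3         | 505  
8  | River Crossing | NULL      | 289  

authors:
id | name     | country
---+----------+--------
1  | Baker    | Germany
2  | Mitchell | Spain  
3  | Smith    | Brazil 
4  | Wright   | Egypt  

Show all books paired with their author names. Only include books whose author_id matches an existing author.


INNER JOIN keeps only books rows whose author_id matches an id in authors. Walk through each book:
  - book 1 (The Old House): author_id=3 -> matches Smith
  - book 2 (Stone Bridges): author_id=4 -> matches Wright
  - book 3 (The Blue Door): author_id=3 -> matches Smith
  - book 4 (Empty Rooms): author_id=4 -> matches Wright
  - book 5 (Midnight Sun): author_id=2 -> matches Mitchell
  - book 6 (Distant Shores): author_id=3 -> matches Smith
  - book 7 (Silent Waters): author_id=3 -> matches Smith
  - book 8 (River Crossing): author_id=NULL, no match -> dropped
So 1 of 8 rows is dropped.

SQL:
SELECT a.title, b.name AS author
FROM books a
INNER JOIN authors b ON a.author_id = b.id

Result:
title          | author  
---------------+---------
The Old House  | Smith   
Stone Bridges  | Wright  
The Blue Door  | Smith   
Empty Rooms    | Wright  
Midnight Sun   | Mitchell
Distant Shores | Smith   
Silent Waters  | Smith   


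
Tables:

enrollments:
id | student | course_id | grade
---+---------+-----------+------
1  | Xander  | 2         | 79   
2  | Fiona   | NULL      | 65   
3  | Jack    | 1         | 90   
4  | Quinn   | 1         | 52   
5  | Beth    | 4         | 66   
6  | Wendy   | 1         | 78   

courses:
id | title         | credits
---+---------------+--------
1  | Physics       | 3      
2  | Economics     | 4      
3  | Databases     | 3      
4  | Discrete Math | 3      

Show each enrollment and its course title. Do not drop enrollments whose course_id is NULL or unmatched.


LEFT JOIN keeps every row from enrollments (the left table); where course_id has no match in courses, the course columns become NULL. Walk through each enrollment:
  - enrollment 1 (Xander): course_id=2 -> matches Economics
  - enrollment 2 (Fiona): course_id=NULL, no match -> kept with NULL
  - enrollment 3 (Jack): course_id=1 -> matches Physics
  - enrollment 4 (Quinn): course_id=1 -> matches Physics
  - enrollment 5 (Beth): course_id=4 -> matches Discrete Math
  - enrollment 6 (Wendy): course_id=1 -> matches Physics
All 6 rows appear; 1 has NULL course.

SQL:
SELECT a.student, b.title AS course
FROM enrollments a
LEFT JOIN courses b ON a.course_id = b.id

Result:
student | course       
--------+--------------
Xander  | Economics    
Fiona   | NULL         
Jack    | Physics      
Quinn   | Physics      
Beth    | Discrete Math
Wendy   | Physics      


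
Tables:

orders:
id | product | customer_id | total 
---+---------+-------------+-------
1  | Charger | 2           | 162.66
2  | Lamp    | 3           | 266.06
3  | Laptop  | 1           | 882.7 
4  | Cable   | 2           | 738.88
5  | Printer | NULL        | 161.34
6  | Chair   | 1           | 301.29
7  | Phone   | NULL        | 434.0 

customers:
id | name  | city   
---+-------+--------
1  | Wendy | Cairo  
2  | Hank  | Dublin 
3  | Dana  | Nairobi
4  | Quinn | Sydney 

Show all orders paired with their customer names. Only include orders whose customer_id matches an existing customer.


INNER JOIN keeps only orders rows whose customer_id matches an id in customers. Walk through each order:
  - order 1 (Charger): customer_id=2 -> matches Hank
  - order 2 (Lamp): customer_id=3 -> matches Dana
  - order 3 (Laptop): customer_id=1 -> matches Wendy
  - order 4 (Cable): customer_id=2 -> matches Hank
  - order 5 (Printer): customer_id=NULL, no match -> dropped
  - order 6 (Chair): customer_id=1 -> matches Wendy
  - order 7 (Phone): customer_id=NULL, no match -> dropped
So 2 of 7 rows are dropped.

SQL:
SELECT a.product, b.name AS customer
FROM orders a
INNER JOIN customers b ON a.customer_id = b.id

Result:
product | customer
--------+---------
Charger | Hank    
Lamp    | Dana    
Laptop  | Wendy   
Cable   | Hank    
Chair   | Wendy   


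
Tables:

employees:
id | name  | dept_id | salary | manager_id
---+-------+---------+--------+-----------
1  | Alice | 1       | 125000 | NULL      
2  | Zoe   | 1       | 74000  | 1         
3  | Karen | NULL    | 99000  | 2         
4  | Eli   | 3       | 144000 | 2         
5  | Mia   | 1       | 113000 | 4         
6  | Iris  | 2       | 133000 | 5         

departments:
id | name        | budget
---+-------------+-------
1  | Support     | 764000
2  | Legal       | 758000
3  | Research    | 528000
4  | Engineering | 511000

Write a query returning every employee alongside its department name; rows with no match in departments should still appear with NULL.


LEFT JOIN keeps every row from employees (the left table); where dept_id has no match in departments, the department columns become NULL. Walk through each employee:
  - employee 1 (Alice): dept_id=1 -> matches Support
  - employee 2 (Zoe): dept_id=1 -> matches Support
  - employee 3 (Karen): dept_id=NULL, no match -> kept with NULL
  - employee 4 (Eli): dept_id=3 -> matches Research
  - employee 5 (Mia): dept_id=1 -> matches Support
  - employee 6 (Iris): dept_id=2 -> matches Legal
All 6 rows appear; 1 has NULL department.

SQL:
SELECT a.name, b.name AS department
FROM employees a
LEFT JOIN departments b ON a.dept_id = b.id

Result:
name  | department
------+-----------
Alice | Support   
Zoe   | Support   
Karen | NULL      
Eli   | Research  
Mia   | Support   
Iris  | Legal     


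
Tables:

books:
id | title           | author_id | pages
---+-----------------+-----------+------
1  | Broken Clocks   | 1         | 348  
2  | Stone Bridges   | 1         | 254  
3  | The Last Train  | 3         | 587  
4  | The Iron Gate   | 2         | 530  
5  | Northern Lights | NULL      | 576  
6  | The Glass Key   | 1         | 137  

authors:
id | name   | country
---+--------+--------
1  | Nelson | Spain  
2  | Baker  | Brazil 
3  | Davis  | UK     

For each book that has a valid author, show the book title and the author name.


INNER JOIN keeps only books rows whose author_id matches an id in authors. Walk through each book:
  - book 1 (Broken Clocks): author_id=1 -> matches Nelson
  - book 2 (Stone Bridges): author_id=1 -> matches Nelson
  - book 3 (The Last Train): author_id=3 -> matches Davis
  - book 4 (The Iron Gate): author_id=2 -> matches Baker
  - book 5 (Northern Lights): author_id=NULL, no match -> dropped
  - book 6 (The Glass Key): author_id=1 -> matches Nelson
So 1 of 6 rows is dropped.

SQL:
SELECT a.title, b.name AS author
FROM books a
INNER JOIN authors b ON a.author_id = b.id

Result:
title          | author
---------------+-------
Broken Clocks  | Nelson
Stone Bridges  | Nelson
The Last Train | Davis 
The Iron Gate  | Baker 
The Glass Key  | Nelson


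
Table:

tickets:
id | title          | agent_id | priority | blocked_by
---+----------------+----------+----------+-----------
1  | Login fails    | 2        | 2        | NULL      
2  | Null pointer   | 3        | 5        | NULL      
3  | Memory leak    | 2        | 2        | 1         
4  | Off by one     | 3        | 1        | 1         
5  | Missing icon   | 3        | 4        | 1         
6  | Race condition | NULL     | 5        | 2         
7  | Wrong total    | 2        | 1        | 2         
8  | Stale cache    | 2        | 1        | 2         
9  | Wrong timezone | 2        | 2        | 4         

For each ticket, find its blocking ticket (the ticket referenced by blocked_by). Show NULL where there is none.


This is a self-join: tickets is joined to a second copy of itself, matching each row's blocked_by to another row's id. Use LEFT JOIN so rows with blocked_by=NULL are kept.
  - ticket 1 (Login fails): blocked_by=NULL -> NULL
  - ticket 2 (Null pointer): blocked_by=NULL -> NULL
  - ticket 3 (Memory leak): blocked_by=1 -> Login fails
  - ticket 4 (Off by one): blocked_by=1 -> Login fails
  - ticket 5 (Missing icon): blocked_by=1 -> Login fails
  - ticket 6 (Race condition): blocked_by=2 -> Null pointer
  - ticket 7 (Wrong total): blocked_by=2 -> Null pointer
  - ticket 8 (Stale cache): blocked_by=2 -> Null pointer
  - ticket 9 (Wrong timezone): blocked_by=4 -> Off by one

SQL:
SELECT a.title AS item, b.title AS blocked_by
FROM tickets a
LEFT JOIN tickets b ON a.blocked_by = b.id

Result:
item           | blocked_by  
---------------+-------------
Login fails    | NULL        
Null pointer   | NULL        
Memory leak    | Login fails 
Off by one     | Login fails 
Missing icon   | Login fails 
Race condition | Null pointer
Wrong total    | Null pointer
Stale cache    | Null pointer
Wrong timezone | Off by one  


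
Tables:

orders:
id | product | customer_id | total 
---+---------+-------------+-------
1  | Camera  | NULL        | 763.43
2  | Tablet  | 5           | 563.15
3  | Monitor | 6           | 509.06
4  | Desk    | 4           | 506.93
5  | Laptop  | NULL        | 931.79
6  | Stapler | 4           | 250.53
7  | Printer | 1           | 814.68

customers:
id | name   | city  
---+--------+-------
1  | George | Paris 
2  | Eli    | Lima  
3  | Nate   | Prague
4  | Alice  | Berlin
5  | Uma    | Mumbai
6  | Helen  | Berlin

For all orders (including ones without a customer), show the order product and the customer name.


LEFT JOIN keeps every row from orders (the left table); where customer_id has no match in customers, the customer columns become NULL. Walk through each order:
  - order 1 (Camera): customer_id=NULL, no match -> kept with NULL
  - order 2 (Tablet): customer_id=5 -> matches Uma
  - order 3 (Monitor): customer_id=6 -> matches Helen
  - order 4 (Desk): customer_id=4 -> matches Alice
  - order 5 (Laptop): customer_id=NULL, no match -> kept with NULL
  - order 6 (Stapler): customer_id=4 -> matches Alice
  - order 7 (Printer): customer_id=1 -> matches George
All 7 rows appear; 2 have NULL customer.

SQL:
SELECT a.product, b.name AS customer
FROM orders a
LEFT JOIN customers b ON a.customer_id = b.id

Result:
product | customer
--------+---------
Camera  | NULL    
Tablet  | Uma     
Monitor | Helen   
Desk    | Alice   
Laptop  | NULL    
Stapler | Alice   
Printer | George  


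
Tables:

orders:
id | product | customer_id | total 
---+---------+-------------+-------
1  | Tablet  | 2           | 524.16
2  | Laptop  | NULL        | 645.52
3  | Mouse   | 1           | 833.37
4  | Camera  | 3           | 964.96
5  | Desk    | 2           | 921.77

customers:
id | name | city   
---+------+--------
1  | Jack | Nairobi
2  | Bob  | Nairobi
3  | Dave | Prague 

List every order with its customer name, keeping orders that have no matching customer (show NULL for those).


LEFT JOIN keeps every row from orders (the left table); where customer_id has no match in customers, the customer columns become NULL. Walk through each order:
  - order 1 (Tablet): customer_id=2 -> matches Bob
  - order 2 (Laptop): customer_id=NULL, no match -> kept with NULL
  - order 3 (Mouse): customer_id=1 -> matches Jack
  - order 4 (Camera): customer_id=3 -> matches Dave
  - order 5 (Desk): customer_id=2 -> matches Bob
All 5 rows appear; 1 has NULL customer.

SQL:
SELECT a.product, b.name AS customer
FROM orders a
LEFT JOIN customers b ON a.customer_id = b.id

Result:
product | customer
--------+---------
Tablet  | Bob     
Laptop  | NULL    
Mouse   | Jack    
Camera  | Dave    
Desk    | Bob     


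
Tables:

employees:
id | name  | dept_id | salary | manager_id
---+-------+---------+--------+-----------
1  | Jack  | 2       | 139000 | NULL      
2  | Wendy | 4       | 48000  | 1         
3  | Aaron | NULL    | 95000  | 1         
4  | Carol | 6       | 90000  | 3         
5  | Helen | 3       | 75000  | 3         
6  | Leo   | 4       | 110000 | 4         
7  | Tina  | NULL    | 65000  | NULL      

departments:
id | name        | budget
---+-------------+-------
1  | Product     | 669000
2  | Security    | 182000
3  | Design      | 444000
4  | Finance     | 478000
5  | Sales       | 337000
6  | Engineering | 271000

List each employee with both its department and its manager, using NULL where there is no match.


Two LEFT JOINs from the same base table employees: one to departments via dept_id, one to employees itself via manager_id. Both are LEFT so every employee is preserved.
Match against departments:
  - employee 1 (Jack): dept_id=2 -> matches Security
  - employee 2 (Wendy): dept_id=4 -> matches Finance
  - employee 3 (Aaron): dept_id=NULL, no match -> kept with NULL
  - employee 4 (Carol): dept_id=6 -> matches Engineering
  - employee 5 (Helen): dept_id=3 -> matches Design
  - employee 6 (Leo): dept_id=4 -> matches Finance
  - employee 7 (Tina): dept_id=NULL, no match -> kept with NULL
Match against employees (self):
  - employee 1 (Jack): manager_id=NULL -> NULL
  - employee 2 (Wendy): manager_id=1 -> Jack
  - employee 3 (Aaron): manager_id=1 -> Jack
  - employee 4 (Carol): manager_id=3 -> Aaron
  - employee 5 (Helen): manager_id=3 -> Aaron
  - employee 6 (Leo): manager_id=4 -> Carol
  - employee 7 (Tina): manager_id=NULL -> NULL

SQL:
SELECT a.name, b.name AS department, c.name AS manager
FROM employees a
LEFT JOIN departments b ON a.dept_id = b.id
LEFT JOIN employees c ON a.manager_id = c.id

Result:
name  | department  | manager
------+-------------+--------
Jack  | Security    | NULL   
Wendy | Finance     | Jack   
Aaron | NULL        | Jack   
Carol | Engineering | Aaron  
Helen | Design      | Aaron  
Leo   | Finance     | Carol  
Tina  | NULL        | NULL   


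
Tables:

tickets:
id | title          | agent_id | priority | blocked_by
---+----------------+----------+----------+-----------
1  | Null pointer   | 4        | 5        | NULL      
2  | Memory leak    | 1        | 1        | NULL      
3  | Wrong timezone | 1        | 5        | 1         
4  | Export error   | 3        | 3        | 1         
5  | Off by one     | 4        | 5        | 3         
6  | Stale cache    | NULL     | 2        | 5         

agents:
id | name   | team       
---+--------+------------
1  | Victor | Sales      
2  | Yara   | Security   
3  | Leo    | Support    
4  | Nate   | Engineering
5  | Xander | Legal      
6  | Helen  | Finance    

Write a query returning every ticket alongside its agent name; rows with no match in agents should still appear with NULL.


LEFT JOIN keeps every row from tickets (the left table); where agent_id has no match in agents, the agent columns become NULL. Walk through each ticket:
  - ticket 1 (Null pointer): agent_id=4 -> matches Nate
  - ticket 2 (Memory leak): agent_id=1 -> matches Victor
  - ticket 3 (Wrong timezone): agent_id=1 -> matches Victor
  - ticket 4 (Export error): agent_id=3 -> matches Leo
  - ticket 5 (Off by one): agent_id=4 -> matches Nate
  - ticket 6 (Stale cache): agent_id=NULL, no match -> kept with NULL
All 6 rows appear; 1 has NULL agent.

SQL:
SELECT a.title, b.name AS agent
FROM tickets a
LEFT JOIN agents b ON a.agent_id = b.id

Result:
title          | agent 
---------------+-------
Null pointer   | Nate  
Memory leak    | Victor
Wrong timezone | Victor
Export error   | Leo   
Off by one     | Nate  
Stale cache    | NULL  


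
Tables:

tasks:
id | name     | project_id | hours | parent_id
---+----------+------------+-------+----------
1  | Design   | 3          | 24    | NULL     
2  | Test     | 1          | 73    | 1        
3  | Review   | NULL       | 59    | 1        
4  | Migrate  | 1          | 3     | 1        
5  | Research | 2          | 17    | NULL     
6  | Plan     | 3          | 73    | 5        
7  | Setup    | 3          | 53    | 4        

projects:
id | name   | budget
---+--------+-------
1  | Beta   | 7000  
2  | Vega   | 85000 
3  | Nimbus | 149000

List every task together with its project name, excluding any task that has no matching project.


INNER JOIN keeps only tasks rows whose project_id matches an id in projects. Walk through each task:
  - task 1 (Design): project_id=3 -> matches Nimbus
  - task 2 (Test): project_id=1 -> matches Beta
  - task 3 (Review): project_id=NULL, no match -> dropped
  - task 4 (Migrate): project_id=1 -> matches Beta
  - task 5 (Research): project_id=2 -> matches Vega
  - task 6 (Plan): project_id=3 -> matches Nimbus
  - task 7 (Setup): project_id=3 -> matches Nimbus
So 1 of 7 rows is dropped.

SQL:
SELECT a.name, b.name AS project
FROM tasks a
INNER JOIN projects b ON a.project_id = b.id

Result:
name     | project
---------+--------
Design   | Nimbus 
Test     | Beta   
Migrate  | Beta   
Research | Vega   
Plan     | Nimbus 
Setup    | Nimbus 


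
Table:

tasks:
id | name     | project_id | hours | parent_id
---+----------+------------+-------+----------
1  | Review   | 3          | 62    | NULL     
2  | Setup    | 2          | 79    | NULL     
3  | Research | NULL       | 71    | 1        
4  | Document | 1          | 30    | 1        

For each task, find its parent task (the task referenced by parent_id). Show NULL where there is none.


This is a self-join: tasks is joined to a second copy of itself, matching each row's parent_id to another row's id. Use LEFT JOIN so rows with parent_id=NULL are kept.
  - task 1 (Review): parent_id=NULL -> NULL
  - task 2 (Setup): parent_id=NULL -> NULL
  - task 3 (Research): parent_id=1 -> Review
  - task 4 (Document): parent_id=1 -> Review

SQL:
SELECT a.name AS item, b.name AS parent
FROM tasks a
LEFT JOIN tasks b ON a.parent_id = b.id

Result:
item     | parent
---------+-------
Review   | NULL  
Setup    | NULL  
Research | Review
Document | Review


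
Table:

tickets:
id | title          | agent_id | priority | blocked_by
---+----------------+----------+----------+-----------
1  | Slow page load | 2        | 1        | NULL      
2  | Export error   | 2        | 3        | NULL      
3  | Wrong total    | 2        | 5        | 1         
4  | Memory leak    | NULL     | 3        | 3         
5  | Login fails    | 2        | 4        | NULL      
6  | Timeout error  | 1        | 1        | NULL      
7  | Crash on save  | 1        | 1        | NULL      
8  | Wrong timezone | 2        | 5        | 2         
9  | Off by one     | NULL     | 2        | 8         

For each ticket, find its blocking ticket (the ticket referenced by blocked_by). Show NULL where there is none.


This is a self-join: tickets is joined to a second copy of itself, matching each row's blocked_by to another row's id. Use LEFT JOIN so rows with blocked_by=NULL are kept.
  - ticket 1 (Slow page load): blocked_by=NULL -> NULL
  - ticket 2 (Export error): blocked_by=NULL -> NULL
  - ticket 3 (Wrong total): blocked_by=1 -> Slow page load
  - ticket 4 (Memory leak): blocked_by=3 -> Wrong total
  - ticket 5 (Login fails): blocked_by=NULL -> NULL
  - ticket 6 (Timeout error): blocked_by=NULL -> NULL
  - ticket 7 (Crash on save): blocked_by=NULL -> NULL
  - ticket 8 (Wrong timezone): blocked_by=2 -> Export error
  - ticket 9 (Off by one): blocked_by=8 -> Wrong timezone

SQL:
SELECT a.title AS item, b.title AS blocked_by
FROM tickets a
LEFT JOIN tickets b ON a.blocked_by = b.id

Result:
item           | blocked_by    
---------------+---------------
Slow page load | NULL          
Export error   | NULL          
Wrong total    | Slow page load
Memory leak    | Wrong total   
Login fails    | NULL          
Timeout error  | NULL          
Crash on save  | NULL          
Wrong timezone | Export error  
Off by one     | Wrong timezone


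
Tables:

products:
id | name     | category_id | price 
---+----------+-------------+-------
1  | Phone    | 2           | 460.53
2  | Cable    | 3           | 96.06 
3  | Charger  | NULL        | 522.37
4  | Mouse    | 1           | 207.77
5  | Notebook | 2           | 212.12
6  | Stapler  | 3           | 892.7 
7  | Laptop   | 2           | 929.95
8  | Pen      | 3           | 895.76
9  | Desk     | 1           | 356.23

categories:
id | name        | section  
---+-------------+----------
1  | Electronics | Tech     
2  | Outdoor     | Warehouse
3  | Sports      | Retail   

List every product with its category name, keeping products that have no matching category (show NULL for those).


LEFT JOIN keeps every row from products (the left table); where category_id has no match in categories, the category columns become NULL. Walk through each product:
  - product 1 (Phone): category_id=2 -> matches Outdoor
  - product 2 (Cable): category_id=3 -> matches Sports
  - product 3 (Charger): category_id=NULL, no match -> kept with NULL
  - product 4 (Mouse): category_id=1 -> matches Electronics
  - product 5 (Notebook): category_id=2 -> matches Outdoor
  - product 6 (Stapler): category_id=3 -> matches Sports
  - product 7 (Laptop): category_id=2 -> matches Outdoor
  - product 8 (Pen): category_id=3 -> matches Sports
  - product 9 (Desk): category_id=1 -> matches Electronics
All 9 rows appear; 1 has NULL category.

SQL:
SELECT a.name, b.name AS category
FROM products a
LEFT JOIN categories b ON a.category_id = b.id

Result:
name     | category   
---------+------------
Phone    | Outdoor    
Cable    | Sports     
Charger  | NULL       
Mouse    | Electronics
Notebook | Outdoor    
Stapler  | Sports     
Laptop   | Outdoor    
Pen      | Sports     
Desk     | Electronics


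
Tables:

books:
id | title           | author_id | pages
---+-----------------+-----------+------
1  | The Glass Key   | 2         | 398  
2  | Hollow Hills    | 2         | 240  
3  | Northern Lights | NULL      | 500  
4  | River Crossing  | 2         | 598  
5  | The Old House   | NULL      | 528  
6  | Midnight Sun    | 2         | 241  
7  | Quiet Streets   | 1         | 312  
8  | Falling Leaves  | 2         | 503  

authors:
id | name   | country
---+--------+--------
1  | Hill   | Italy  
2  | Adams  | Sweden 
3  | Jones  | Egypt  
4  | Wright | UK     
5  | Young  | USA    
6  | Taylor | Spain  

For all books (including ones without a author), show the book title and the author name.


LEFT JOIN keeps every row from books (the left table); where author_id has no match in authors, the author columns become NULL. Walk through each book:
  - book 1 (The Glass Key): author_id=2 -> matches Adams
  - book 2 (Hollow Hills): author_id=2 -> matches Adams
  - book 3 (Northern Lights): author_id=NULL, no match -> kept with NULL
  - book 4 (River Crossing): author_id=2 -> matches Adams
  - book 5 (The Old House): author_id=NULL, no match -> kept with NULL
  - book 6 (Midnight Sun): author_id=2 -> matches Adams
  - book 7 (Quiet Streets): author_id=1 -> matches Hill
  - book 8 (Falling Leaves): author_id=2 -> matches Adams
All 8 rows appear; 2 have NULL author.

SQL:
SELECT a.title, b.name AS author
FROM books a
LEFT JOIN authors b ON a.author_id = b.id

Result:
title           | author
----------------+-------
The Glass Key   | Adams 
Hollow Hills    | Adams 
Northern Lights | NULL  
River Crossing  | Adams 
The Old House   | NULL  
Midnight Sun    | Adams 
Quiet Streets   | Hill  
Falling Leaves  | Adams 


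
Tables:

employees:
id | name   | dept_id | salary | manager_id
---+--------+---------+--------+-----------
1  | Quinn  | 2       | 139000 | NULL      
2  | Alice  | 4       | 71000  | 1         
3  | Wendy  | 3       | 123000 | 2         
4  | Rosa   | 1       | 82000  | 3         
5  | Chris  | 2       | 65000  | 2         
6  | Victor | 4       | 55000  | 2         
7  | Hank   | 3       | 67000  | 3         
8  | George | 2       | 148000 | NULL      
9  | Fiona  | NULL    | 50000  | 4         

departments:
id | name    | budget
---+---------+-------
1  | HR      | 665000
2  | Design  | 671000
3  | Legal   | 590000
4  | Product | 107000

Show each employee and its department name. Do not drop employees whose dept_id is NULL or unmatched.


LEFT JOIN keeps every row from employees (the left table); where dept_id has no match in departments, the department columns become NULL. Walk through each employee:
  - employee 1 (Quinn): dept_id=2 -> matches Design
  - employee 2 (Alice): dept_id=4 -> matches Product
  - employee 3 (Wendy): dept_id=3 -> matches Legal
  - employee 4 (Rosa): dept_id=1 -> matches HR
  - employee 5 (Chris): dept_id=2 -> matches Design
  - employee 6 (Victor): dept_id=4 -> matches Product
  - employee 7 (Hank): dept_id=3 -> matches Legal
  - employee 8 (George): dept_id=2 -> matches Design
  - employee 9 (Fiona): dept_id=NULL, no match -> kept with NULL
All 9 rows appear; 1 has NULL department.

SQL:
SELECT a.name, b.name AS department
FROM employees a
LEFT JOIN departments b ON a.dept_id = b.id

Result:
name   | department
-------+-----------
Quinn  | Design    
Alice  | Product   
Wendy  | Legal     
Rosa   | HR        
Chris  | Design    
Victor | Product   
Hank   | Legal     
George | Design    
Fiona  | NULL      


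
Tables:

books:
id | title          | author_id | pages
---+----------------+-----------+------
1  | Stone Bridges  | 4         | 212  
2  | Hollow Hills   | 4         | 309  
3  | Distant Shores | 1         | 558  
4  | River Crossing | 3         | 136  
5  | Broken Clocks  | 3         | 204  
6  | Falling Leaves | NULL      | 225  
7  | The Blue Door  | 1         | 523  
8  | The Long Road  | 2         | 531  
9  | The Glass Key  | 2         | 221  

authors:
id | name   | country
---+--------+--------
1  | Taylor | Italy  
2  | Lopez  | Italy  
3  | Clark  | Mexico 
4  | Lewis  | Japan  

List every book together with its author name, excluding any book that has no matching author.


INNER JOIN keeps only books rows whose author_id matches an id in authors. Walk through each book:
  - book 1 (Stone Bridges): author_id=4 -> matches Lewis
  - book 2 (Hollow Hills): author_id=4 -> matches Lewis
  - book 3 (Distant Shores): author_id=1 -> matches Taylor
  - book 4 (River Crossing): author_id=3 -> matches Clark
  - book 5 (Broken Clocks): author_id=3 -> matches Clark
  - book 6 (Falling Leaves): author_id=NULL, no match -> dropped
  - book 7 (The Blue Door): author_id=1 -> matches Taylor
  - book 8 (The Long Road): author_id=2 -> matches Lopez
  - book 9 (The Glass Key): author_id=2 -> matches Lopez
So 1 of 9 rows is dropped.

SQL:
SELECT a.title, b.name AS author
FROM books a
INNER JOIN authors b ON a.author_id = b.id

Result:
title          | author
---------------+-------
Stone Bridges  | Lewis 
Hollow Hills   | Lewis 
Distant Shores | Taylor
River Crossing | Clark 
Broken Clocks  | Clark 
The Blue Door  | Taylor
The Long Road  | Lopez 
The Glass Key  | Lopez 


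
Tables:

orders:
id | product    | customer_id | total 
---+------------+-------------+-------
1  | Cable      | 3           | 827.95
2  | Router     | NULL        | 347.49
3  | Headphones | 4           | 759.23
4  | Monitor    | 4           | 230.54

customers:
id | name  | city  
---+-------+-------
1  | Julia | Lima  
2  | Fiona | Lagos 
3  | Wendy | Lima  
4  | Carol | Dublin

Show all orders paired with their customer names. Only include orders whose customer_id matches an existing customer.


INNER JOIN keeps only orders rows whose customer_id matches an id in customers. Walk through each order:
  - order 1 (Cable): customer_id=3 -> matches Wendy
  - order 2 (Router): customer_id=NULL, no match -> dropped
  - order 3 (Headphones): customer_id=4 -> matches Carol
  - order 4 (Monitor): customer_id=4 -> matches Carol
So 1 of 4 rows is dropped.

SQL:
SELECT a.product, b.name AS customer
FROM orders a
INNER JOIN customers b ON a.customer_id = b.id

Result:
product    | customer
-----------+---------
Cable      | Wendy   
Headphones | Carol   
Monitor    | Carol   


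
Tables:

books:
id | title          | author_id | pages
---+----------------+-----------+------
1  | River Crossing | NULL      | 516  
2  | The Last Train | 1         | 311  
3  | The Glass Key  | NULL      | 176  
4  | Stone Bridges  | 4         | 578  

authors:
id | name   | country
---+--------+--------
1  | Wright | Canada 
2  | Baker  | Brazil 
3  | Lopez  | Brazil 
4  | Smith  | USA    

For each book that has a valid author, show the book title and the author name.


INNER JOIN keeps only books rows whose author_id matches an id in authors. Walk through each book:
  - book 1 (River Crossing): author_id=NULL, no match -> dropped
  - book 2 (The Last Train): author_id=1 -> matches Wright
  - book 3 (The Glass Key): author_id=NULL, no match -> dropped
  - book 4 (Stone Bridges): author_id=4 -> matches Smith
So 2 of 4 rows are dropped.

SQL:
SELECT a.title, b.name AS author
FROM books a
INNER JOIN authors b ON a.author_id = b.id

Result:
title          | author
---------------+-------
The Last Train | Wright
Stone Bridges  | Smith 


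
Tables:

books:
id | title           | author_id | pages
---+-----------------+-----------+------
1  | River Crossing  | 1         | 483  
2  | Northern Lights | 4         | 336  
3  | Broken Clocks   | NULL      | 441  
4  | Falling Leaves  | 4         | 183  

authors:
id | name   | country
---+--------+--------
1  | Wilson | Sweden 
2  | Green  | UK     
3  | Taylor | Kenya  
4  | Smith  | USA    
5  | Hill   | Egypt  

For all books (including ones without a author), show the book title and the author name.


LEFT JOIN keeps every row from books (the left table); where author_id has no match in authors, the author columns become NULL. Walk through each book:
  - book 1 (River Crossing): author_id=1 -> matches Wilson
  - book 2 (Northern Lights): author_id=4 -> matches Smith
  - book 3 (Broken Clocks): author_id=NULL, no match -> kept with NULL
  - book 4 (Falling Leaves): author_id=4 -> matches Smith
All 4 rows appear; 1 has NULL author.

SQL:
SELECT a.title, b.name AS author
FROM books a
LEFT JOIN authors b ON a.author_id = b.id

Result:
title           | author
----------------+-------
River Crossing  | Wilson
Northern Lights | Smith 
Broken Clocks   | NULL  
Falling Leaves  | Smith 


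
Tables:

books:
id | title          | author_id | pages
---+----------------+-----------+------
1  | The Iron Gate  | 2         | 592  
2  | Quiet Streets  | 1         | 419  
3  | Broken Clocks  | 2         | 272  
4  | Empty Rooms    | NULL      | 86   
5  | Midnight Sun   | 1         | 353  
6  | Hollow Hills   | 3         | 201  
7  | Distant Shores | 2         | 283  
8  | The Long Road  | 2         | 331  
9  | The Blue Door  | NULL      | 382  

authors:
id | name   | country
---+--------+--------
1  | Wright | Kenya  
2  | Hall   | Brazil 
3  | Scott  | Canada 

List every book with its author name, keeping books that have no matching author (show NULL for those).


LEFT JOIN keeps every row from books (the left table); where author_id has no match in authors, the author columns become NULL. Walk through each book:
  - book 1 (The Iron Gate): author_id=2 -> matches Hall
  - book 2 (Quiet Streets): author_id=1 -> matches Wright
  - book 3 (Broken Clocks): author_id=2 -> matches Hall
  - book 4 (Empty Rooms): author_id=NULL, no match -> kept with NULL
  - book 5 (Midnight Sun): author_id=1 -> matches Wright
  - book 6 (Hollow Hills): author_id=3 -> matches Scott
  - book 7 (Distant Shores): author_id=2 -> matches Hall
  - book 8 (The Long Road): author_id=2 -> matches Hall
  - book 9 (The Blue Door): author_id=NULL, no match -> kept with NULL
All 9 rows appear; 2 have NULL author.

SQL:
SELECT a.title, b.name AS author
FROM books a
LEFT JOIN authors b ON a.author_id = b.id

Result:
title          | author
---------------+-------
The Iron Gate  | Hall  
Quiet Streets  | Wright
Broken Clocks  | Hall  
Empty Rooms    | NULL  
Midnight Sun   | Wright
Hollow Hills   | Scott 
Distant Shores | Hall  
The Long Road  | Hall  
The Blue Door  | NULL  


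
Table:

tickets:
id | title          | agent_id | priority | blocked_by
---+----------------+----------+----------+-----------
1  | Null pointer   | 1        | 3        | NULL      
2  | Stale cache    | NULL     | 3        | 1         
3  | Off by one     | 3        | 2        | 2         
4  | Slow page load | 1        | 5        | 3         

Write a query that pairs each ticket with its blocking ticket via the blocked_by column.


This is a self-join: tickets is joined to a second copy of itself, matching each row's blocked_by to another row's id. Use LEFT JOIN so rows with blocked_by=NULL are kept.
  - ticket 1 (Null pointer): blocked_by=NULL -> NULL
  - ticket 2 (Stale cache): blocked_by=1 -> Null pointer
  - ticket 3 (Off by one): blocked_by=2 -> Stale cache
  - ticket 4 (Slow page load): blocked_by=3 -> Off by one

SQL:
SELECT a.title AS item, b.title AS blocked_by
FROM tickets a
LEFT JOIN tickets b ON a.blocked_by = b.id

Result:
item           | blocked_by  
---------------+-------------
Null pointer   | NULL        
Stale cache    | Null pointer
Off by one     | Stale cache 
Slow page load | Off by one  


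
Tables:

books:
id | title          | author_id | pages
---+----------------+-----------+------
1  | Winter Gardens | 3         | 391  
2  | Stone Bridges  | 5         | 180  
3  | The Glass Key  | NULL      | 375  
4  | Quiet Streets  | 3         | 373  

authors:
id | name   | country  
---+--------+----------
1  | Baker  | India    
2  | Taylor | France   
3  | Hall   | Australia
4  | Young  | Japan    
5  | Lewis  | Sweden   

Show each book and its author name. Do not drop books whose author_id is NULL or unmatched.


LEFT JOIN keeps every row from books (the left table); where author_id has no match in authors, the author columns become NULL. Walk through each book:
  - book 1 (Winter Gardens): author_id=3 -> matches Hall
  - book 2 (Stone Bridges): author_id=5 -> matches Lewis
  - book 3 (The Glass Key): author_id=NULL, no match -> kept with NULL
  - book 4 (Quiet Streets): author_id=3 -> matches Hall
All 4 rows appear; 1 has NULL author.

SQL:
SELECT a.title, b.name AS author
FROM books a
LEFT JOIN authors b ON a.author_id = b.id

Result:
title          | author
---------------+-------
Winter Gardens | Hall  
Stone Bridges  | Lewis 
The Glass Key  | NULL  
Quiet Streets  | Hall  
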